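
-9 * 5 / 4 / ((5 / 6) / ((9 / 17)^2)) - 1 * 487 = -283673 / 578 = -490.78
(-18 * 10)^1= -180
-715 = -715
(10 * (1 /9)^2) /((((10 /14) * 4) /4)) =14 /81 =0.17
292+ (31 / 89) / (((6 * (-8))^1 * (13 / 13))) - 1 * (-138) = 1836929 / 4272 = 429.99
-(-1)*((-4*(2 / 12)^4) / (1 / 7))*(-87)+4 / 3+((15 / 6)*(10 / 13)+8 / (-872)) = 784595 / 153036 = 5.13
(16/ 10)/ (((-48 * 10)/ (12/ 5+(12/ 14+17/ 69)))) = -8461/ 724500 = -0.01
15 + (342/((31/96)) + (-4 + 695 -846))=28492/31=919.10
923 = 923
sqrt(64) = 8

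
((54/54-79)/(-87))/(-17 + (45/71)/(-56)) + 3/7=5160787/13730311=0.38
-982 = -982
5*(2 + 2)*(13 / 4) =65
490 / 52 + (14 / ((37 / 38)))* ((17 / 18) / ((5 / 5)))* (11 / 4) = 202454 / 4329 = 46.77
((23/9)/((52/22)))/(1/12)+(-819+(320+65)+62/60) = -54599/130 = -419.99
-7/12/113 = -7/1356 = -0.01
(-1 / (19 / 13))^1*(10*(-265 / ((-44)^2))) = 17225 / 18392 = 0.94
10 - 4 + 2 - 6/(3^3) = 70/9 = 7.78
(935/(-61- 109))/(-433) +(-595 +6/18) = -1544911/2598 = -594.65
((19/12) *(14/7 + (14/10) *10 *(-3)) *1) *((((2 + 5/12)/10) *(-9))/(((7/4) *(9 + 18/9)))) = 7.16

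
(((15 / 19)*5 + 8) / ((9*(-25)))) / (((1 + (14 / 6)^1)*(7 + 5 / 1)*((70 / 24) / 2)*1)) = -227 / 249375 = -0.00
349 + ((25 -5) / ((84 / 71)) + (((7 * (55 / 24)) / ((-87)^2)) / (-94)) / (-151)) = 365.90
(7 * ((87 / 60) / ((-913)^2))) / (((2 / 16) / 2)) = 812 / 4167845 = 0.00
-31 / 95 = -0.33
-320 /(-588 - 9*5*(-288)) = -80 /3093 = -0.03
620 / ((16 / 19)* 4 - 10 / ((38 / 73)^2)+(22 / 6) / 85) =-114148200 / 6166373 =-18.51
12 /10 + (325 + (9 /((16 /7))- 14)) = 25291 /80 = 316.14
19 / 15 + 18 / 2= 154 / 15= 10.27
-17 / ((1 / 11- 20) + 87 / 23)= 253 / 240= 1.05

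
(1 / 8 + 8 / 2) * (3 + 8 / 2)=231 / 8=28.88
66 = 66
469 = 469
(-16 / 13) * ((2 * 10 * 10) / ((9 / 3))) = -3200 / 39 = -82.05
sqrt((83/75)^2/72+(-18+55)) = 6.08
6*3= 18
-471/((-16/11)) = 323.81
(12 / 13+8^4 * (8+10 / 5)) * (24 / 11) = 12779808 / 143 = 89369.29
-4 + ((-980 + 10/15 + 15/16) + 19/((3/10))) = -14705/16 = -919.06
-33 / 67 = -0.49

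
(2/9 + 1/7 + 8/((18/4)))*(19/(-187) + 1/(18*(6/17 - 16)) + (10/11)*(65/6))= 43618745/2089164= 20.88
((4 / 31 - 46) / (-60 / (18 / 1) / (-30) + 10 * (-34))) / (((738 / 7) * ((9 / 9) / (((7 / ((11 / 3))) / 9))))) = 1659 / 6109697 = 0.00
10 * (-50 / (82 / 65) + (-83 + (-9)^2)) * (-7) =119490 / 41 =2914.39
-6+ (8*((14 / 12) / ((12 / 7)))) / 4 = -167 / 36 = -4.64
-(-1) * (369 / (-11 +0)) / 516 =-123 / 1892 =-0.07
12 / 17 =0.71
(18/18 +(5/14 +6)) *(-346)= -2545.57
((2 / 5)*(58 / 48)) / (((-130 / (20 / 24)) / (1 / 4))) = -29 / 37440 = -0.00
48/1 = 48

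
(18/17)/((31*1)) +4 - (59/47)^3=112492965/54714721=2.06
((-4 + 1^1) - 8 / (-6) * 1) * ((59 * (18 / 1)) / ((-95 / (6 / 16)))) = 531 / 76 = 6.99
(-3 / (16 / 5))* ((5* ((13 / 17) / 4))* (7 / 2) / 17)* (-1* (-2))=-6825 / 18496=-0.37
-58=-58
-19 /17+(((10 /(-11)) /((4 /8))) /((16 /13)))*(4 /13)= -294 /187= -1.57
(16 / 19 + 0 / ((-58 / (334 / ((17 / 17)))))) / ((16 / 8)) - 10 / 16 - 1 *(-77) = 11673 / 152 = 76.80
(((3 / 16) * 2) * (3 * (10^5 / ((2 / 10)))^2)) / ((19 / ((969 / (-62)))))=-7171875000000 / 31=-231350806451.61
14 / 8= 7 / 4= 1.75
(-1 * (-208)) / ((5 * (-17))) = -208 / 85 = -2.45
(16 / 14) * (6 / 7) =48 / 49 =0.98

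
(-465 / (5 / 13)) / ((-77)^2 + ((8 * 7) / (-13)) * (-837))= -15717 / 123949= -0.13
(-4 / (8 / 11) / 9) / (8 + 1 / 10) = -55 / 729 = -0.08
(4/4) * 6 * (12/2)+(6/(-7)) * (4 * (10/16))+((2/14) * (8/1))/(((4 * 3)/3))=239/7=34.14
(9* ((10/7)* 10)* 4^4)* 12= 2764800/7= 394971.43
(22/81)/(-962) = -11/38961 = -0.00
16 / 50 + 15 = 383 / 25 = 15.32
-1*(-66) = 66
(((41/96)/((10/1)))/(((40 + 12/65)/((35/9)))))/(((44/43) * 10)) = 160433/397191168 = 0.00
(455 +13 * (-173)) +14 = -1780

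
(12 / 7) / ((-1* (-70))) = 6 / 245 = 0.02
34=34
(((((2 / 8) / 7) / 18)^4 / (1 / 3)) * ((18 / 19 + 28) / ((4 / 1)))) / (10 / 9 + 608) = 275 / 497829937102848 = 0.00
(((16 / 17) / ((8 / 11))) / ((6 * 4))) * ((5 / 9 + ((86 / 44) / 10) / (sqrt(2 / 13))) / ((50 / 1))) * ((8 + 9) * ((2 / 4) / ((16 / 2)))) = 43 * sqrt(26) / 384000 + 11 / 17280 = 0.00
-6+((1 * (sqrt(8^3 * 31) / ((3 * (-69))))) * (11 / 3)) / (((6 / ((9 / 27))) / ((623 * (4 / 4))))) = -54824 * sqrt(62) / 5589 - 6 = -83.24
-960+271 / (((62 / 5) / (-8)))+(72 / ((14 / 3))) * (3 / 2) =-241238 / 217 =-1111.70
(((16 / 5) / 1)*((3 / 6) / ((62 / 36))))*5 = 4.65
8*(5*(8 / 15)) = 64 / 3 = 21.33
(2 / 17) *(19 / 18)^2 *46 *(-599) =-4973497 / 1377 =-3611.84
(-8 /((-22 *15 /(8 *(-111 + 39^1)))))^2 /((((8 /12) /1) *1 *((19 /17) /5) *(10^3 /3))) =5640192 /1436875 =3.93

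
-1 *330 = -330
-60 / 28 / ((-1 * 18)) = 5 / 42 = 0.12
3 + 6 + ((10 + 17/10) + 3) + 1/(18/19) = 1114/45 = 24.76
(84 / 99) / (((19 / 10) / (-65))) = -18200 / 627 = -29.03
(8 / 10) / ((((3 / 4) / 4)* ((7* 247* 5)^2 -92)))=64 / 1121038995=0.00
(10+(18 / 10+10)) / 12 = 109 / 60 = 1.82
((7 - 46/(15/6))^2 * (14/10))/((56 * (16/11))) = 35739/16000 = 2.23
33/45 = 11/15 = 0.73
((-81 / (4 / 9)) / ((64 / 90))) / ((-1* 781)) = 32805 / 99968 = 0.33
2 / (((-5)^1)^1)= -2 / 5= -0.40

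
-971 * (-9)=8739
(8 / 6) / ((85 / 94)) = 376 / 255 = 1.47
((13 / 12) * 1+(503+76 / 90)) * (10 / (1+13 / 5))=454435 / 324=1402.58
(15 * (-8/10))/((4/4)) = -12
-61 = -61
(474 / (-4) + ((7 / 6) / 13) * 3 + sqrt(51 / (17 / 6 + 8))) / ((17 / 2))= -3074 / 221 + 6 * sqrt(2210) / 1105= -13.65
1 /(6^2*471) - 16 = -271295 /16956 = -16.00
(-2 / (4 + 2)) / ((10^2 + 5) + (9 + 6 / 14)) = -7 / 2403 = -0.00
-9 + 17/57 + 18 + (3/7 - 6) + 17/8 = 5.85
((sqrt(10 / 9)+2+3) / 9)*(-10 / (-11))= 10*sqrt(10) / 297+50 / 99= 0.61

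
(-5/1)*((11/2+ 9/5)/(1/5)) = -365/2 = -182.50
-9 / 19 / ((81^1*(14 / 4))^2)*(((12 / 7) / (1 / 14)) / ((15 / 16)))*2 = -1024 / 3393495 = -0.00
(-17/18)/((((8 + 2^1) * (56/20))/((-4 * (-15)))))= -85/42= -2.02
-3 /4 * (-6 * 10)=45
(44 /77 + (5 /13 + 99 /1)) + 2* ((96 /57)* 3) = 190296 /1729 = 110.06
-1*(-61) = 61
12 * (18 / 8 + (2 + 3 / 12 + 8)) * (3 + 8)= 1650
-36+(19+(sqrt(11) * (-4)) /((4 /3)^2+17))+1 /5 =-84 /5 - 36 * sqrt(11) /169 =-17.51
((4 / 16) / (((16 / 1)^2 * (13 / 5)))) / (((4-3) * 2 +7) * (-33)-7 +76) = -5 / 3035136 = -0.00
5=5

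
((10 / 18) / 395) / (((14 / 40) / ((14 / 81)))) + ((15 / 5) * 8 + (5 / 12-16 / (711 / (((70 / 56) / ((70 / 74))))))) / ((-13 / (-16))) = 157304020 / 5240781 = 30.02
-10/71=-0.14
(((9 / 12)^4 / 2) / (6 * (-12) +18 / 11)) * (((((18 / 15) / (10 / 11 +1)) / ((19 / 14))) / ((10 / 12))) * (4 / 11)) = -297 / 653600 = -0.00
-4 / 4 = -1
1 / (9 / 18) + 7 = 9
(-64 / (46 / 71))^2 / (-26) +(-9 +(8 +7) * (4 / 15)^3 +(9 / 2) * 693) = 8462248031 / 3094650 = 2734.48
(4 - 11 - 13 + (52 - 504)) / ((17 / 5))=-2360 / 17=-138.82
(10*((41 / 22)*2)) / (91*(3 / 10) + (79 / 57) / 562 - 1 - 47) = -16417425 / 9116591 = -1.80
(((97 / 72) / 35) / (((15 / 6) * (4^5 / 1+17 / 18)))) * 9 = 873 / 6457150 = 0.00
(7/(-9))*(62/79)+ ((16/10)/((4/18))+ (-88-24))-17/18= -106.35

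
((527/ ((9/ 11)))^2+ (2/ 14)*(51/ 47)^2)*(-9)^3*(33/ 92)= -108486425.21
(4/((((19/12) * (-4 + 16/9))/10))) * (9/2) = -972/19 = -51.16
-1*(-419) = 419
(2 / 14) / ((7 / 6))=0.12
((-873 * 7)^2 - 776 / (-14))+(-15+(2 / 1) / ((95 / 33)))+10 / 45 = 223506008638 / 5985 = 37344362.35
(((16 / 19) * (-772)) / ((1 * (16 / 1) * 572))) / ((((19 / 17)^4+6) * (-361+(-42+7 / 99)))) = 145075977 / 6221539945010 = 0.00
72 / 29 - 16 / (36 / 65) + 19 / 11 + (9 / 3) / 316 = -22380935 / 907236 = -24.67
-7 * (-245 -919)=8148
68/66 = 34/33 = 1.03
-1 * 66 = -66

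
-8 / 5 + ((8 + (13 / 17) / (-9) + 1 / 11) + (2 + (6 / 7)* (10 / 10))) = 545642 / 58905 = 9.26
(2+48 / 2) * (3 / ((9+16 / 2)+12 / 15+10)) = 390 / 139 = 2.81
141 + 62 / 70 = 4966 / 35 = 141.89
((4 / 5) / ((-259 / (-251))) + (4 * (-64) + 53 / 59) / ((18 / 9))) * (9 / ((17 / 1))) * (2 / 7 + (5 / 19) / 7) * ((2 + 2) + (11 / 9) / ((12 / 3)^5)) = -86.82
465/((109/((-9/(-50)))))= 837/1090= 0.77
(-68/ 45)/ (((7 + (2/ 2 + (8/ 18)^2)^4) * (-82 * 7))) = 0.00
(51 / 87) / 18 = 17 / 522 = 0.03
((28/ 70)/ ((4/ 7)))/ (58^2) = 7/ 33640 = 0.00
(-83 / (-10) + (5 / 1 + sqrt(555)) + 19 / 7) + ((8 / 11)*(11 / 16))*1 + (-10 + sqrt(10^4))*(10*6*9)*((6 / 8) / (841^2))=410084168 / 24754835 + sqrt(555)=40.12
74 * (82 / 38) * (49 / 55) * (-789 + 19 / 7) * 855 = -1052045568 / 11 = -95640506.18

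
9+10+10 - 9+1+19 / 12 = 22.58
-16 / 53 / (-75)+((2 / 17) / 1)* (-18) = -142828 / 67575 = -2.11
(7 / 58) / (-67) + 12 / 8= 2911 / 1943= 1.50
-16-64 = -80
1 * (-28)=-28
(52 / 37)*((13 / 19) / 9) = 676 / 6327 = 0.11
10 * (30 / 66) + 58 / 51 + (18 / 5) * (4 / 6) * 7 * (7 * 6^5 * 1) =2565069508 / 2805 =914463.28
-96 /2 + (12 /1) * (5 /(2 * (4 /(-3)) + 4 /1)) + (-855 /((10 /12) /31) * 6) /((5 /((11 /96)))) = -175053 /40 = -4376.32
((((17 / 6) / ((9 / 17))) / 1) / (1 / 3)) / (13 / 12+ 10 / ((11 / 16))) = 6358 / 6189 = 1.03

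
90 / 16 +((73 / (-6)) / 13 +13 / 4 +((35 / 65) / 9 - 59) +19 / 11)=-49.27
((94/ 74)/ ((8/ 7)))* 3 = 987/ 296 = 3.33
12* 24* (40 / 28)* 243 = 699840 / 7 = 99977.14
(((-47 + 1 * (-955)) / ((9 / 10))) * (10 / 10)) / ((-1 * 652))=835 / 489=1.71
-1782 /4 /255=-297 /170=-1.75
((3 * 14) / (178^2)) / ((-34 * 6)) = -7 / 1077256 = -0.00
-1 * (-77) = 77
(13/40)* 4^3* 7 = 728/5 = 145.60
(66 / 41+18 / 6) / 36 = 0.13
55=55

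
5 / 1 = 5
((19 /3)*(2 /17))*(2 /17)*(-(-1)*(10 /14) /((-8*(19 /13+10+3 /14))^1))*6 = -0.00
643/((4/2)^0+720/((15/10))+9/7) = 4501/3376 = 1.33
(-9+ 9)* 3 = 0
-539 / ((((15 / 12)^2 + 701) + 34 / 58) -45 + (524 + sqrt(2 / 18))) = -107184 / 235145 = -0.46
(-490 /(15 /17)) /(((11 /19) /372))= -356826.91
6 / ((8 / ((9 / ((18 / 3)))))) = 1.12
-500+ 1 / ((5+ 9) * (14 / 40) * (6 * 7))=-514495 / 1029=-500.00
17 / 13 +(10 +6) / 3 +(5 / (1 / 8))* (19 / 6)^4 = 8484851 / 2106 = 4028.89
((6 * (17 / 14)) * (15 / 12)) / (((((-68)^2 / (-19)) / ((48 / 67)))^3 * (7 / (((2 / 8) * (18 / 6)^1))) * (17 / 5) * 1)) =-41668425 / 5691595129475248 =-0.00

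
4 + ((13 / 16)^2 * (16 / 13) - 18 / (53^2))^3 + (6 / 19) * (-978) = -524924524158849337 / 1724919240503296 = -304.32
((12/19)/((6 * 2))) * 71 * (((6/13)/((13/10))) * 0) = 0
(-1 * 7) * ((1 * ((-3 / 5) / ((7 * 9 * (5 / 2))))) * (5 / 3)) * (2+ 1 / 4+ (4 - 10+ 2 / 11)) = -157 / 990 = -0.16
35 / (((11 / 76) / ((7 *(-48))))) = -893760 / 11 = -81250.91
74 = 74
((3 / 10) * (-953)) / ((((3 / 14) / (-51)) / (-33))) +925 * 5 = -11204168 / 5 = -2240833.60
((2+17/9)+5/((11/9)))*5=3950/99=39.90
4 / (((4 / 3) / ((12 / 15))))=12 / 5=2.40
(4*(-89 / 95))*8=-2848 / 95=-29.98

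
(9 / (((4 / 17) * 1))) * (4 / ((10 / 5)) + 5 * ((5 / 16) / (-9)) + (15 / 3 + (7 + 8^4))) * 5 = 50304275 / 64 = 786004.30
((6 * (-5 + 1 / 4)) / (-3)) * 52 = 494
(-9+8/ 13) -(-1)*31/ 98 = -10279/ 1274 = -8.07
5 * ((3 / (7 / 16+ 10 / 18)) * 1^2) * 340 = 734400 / 143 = 5135.66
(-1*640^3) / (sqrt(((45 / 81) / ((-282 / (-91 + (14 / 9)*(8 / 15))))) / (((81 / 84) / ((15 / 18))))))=-12740198400*sqrt(185) / 259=-669055725.15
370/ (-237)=-370/ 237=-1.56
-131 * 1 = -131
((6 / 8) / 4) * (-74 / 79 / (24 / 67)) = -2479 / 5056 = -0.49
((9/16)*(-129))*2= -1161/8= -145.12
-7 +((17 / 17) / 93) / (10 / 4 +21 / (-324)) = -57035 / 8153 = -7.00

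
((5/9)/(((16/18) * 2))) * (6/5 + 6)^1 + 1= 13/4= 3.25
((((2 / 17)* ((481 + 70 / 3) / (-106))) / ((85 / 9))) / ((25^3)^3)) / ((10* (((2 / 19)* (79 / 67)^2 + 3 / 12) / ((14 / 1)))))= -30363596 / 553277873992919921875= -0.00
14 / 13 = 1.08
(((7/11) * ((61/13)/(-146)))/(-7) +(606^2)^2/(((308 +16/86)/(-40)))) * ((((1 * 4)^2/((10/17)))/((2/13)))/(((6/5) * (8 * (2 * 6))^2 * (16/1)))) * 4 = -20582435677851037699/294212210688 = -69957788.73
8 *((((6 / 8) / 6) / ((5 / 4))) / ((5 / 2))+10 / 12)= 524 / 75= 6.99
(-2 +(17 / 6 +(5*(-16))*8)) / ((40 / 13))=-9971 / 48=-207.73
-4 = -4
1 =1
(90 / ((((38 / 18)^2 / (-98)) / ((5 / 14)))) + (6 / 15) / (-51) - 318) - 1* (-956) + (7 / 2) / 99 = -417755417 / 6075630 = -68.76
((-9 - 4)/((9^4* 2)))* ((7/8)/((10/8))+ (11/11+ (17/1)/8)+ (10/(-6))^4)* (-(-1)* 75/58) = -2430545/164392416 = -0.01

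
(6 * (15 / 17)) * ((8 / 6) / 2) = 60 / 17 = 3.53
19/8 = 2.38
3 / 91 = 0.03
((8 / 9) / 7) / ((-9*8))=-1 / 567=-0.00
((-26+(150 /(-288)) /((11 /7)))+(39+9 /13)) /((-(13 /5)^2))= -1.98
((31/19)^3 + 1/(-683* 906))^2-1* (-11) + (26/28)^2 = 13561378885979076703247/441352400252222221938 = 30.73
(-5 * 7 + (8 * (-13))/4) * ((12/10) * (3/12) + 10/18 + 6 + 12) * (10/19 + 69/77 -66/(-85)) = -28305999031/11191950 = -2529.14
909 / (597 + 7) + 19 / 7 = 17839 / 4228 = 4.22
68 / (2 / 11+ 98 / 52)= 19448 / 591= 32.91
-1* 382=-382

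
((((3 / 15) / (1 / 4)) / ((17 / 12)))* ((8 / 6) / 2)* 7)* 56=12544 / 85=147.58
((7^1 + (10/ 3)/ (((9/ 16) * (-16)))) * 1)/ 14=179/ 378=0.47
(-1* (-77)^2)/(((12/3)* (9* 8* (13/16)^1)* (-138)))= 5929/32292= 0.18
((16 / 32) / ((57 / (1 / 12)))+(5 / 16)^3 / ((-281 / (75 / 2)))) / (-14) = 1315381 / 5510873088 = 0.00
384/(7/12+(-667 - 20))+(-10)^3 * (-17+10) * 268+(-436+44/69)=1065982470568/568353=1875564.08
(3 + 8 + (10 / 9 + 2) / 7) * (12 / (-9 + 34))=412 / 75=5.49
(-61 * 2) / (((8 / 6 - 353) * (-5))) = -366 / 5275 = -0.07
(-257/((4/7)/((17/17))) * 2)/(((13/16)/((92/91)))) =-189152/169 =-1119.24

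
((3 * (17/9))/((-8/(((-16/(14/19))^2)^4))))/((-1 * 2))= 17505401151.33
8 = 8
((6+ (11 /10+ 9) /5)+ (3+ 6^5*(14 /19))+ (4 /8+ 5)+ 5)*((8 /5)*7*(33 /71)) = 5048407056 /168625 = 29938.66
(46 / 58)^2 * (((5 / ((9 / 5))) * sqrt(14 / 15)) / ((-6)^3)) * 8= -0.06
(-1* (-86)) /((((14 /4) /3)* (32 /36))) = 1161 /14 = 82.93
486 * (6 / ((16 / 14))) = 5103 / 2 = 2551.50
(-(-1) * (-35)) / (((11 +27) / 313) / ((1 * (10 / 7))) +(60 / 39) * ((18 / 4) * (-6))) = 712075 / 843371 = 0.84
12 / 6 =2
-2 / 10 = -1 / 5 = -0.20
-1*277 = -277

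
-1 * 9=-9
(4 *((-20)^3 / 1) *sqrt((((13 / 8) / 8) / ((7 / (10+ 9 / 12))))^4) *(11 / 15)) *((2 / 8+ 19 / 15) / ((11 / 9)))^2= -158427867 / 45056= -3516.24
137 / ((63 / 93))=4247 / 21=202.24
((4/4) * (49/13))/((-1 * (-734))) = 49/9542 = 0.01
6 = 6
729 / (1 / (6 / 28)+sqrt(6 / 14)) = 214326 / 1345 - 6561 * sqrt(21) / 1345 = 137.00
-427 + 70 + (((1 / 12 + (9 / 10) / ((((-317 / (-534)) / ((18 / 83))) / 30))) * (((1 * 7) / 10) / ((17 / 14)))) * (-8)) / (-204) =-244158742919 / 684349110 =-356.78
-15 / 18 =-5 / 6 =-0.83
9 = 9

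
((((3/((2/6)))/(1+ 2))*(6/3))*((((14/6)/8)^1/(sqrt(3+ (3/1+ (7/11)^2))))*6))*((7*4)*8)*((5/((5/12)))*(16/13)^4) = 20346568704*sqrt(31)/4426955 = 25589.80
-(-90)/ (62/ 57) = 2565/ 31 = 82.74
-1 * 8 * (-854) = 6832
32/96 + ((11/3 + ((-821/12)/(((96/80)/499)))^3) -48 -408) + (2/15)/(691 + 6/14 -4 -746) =-8809778446115137291187/382579200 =-23027332500342.77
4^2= 16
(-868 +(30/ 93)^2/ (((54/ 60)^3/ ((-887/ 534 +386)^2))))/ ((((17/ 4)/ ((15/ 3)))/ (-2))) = -40388209950328480/ 849028678497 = -47569.90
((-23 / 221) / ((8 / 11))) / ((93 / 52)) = -253 / 3162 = -0.08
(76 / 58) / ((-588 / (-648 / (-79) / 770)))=-1026 / 43219715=-0.00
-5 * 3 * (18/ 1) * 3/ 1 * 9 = -7290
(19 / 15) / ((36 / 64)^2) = 4864 / 1215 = 4.00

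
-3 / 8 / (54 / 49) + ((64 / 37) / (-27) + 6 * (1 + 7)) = 760769 / 15984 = 47.60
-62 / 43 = -1.44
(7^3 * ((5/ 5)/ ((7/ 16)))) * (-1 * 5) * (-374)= 1466080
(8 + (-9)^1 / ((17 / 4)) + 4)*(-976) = -163968 / 17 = -9645.18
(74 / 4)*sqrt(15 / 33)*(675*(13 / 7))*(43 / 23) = 13961025*sqrt(55) / 3542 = 29231.43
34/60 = 0.57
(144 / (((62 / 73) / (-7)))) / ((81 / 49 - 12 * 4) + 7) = 225351 / 7471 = 30.16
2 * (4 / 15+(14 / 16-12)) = -1303 / 60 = -21.72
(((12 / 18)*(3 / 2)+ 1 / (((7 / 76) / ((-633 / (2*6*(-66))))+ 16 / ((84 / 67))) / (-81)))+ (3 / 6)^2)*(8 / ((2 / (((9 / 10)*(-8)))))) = 393419988 / 2710285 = 145.16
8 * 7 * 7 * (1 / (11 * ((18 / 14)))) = 2744 / 99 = 27.72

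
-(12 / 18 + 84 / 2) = -42.67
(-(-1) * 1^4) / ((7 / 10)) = 10 / 7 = 1.43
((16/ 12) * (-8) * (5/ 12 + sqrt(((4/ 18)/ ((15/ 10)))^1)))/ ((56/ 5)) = -0.76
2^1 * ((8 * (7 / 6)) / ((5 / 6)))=22.40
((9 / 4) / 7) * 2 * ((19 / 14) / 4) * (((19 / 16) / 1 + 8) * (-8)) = -513 / 32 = -16.03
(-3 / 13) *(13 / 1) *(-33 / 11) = 9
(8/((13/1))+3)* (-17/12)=-799/156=-5.12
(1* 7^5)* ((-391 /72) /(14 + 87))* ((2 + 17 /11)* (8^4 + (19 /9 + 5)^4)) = -466138781448704 /21867813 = -21316204.85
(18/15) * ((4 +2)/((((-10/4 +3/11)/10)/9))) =-14256/49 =-290.94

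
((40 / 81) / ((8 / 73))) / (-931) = -365 / 75411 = -0.00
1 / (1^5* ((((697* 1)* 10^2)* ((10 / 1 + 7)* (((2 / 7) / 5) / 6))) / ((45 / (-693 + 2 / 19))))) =-0.00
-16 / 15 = -1.07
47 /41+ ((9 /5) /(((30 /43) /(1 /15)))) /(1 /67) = 129871 /10250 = 12.67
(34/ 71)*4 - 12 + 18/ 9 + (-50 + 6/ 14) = -28655/ 497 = -57.66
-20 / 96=-5 / 24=-0.21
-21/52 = -0.40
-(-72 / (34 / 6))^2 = -46656 / 289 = -161.44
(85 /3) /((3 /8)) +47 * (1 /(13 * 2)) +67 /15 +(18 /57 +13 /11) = 20376079 /244530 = 83.33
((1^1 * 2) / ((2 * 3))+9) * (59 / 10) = 826 / 15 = 55.07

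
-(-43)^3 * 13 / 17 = 1033591 / 17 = 60799.47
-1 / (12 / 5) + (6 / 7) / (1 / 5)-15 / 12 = 55 / 21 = 2.62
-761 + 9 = -752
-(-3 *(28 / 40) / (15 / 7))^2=-2401 / 2500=-0.96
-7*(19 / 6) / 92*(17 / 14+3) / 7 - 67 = -518897 / 7728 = -67.15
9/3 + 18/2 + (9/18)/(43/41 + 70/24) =23658/1951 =12.13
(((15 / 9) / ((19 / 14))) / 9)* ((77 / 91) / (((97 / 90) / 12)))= 1.29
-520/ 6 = -260/ 3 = -86.67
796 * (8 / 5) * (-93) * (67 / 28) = -9919752 / 35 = -283421.49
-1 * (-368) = 368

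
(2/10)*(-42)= -42/5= -8.40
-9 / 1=-9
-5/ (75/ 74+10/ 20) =-185/ 56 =-3.30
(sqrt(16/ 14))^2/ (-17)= -8/ 119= -0.07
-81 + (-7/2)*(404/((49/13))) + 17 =-3074/7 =-439.14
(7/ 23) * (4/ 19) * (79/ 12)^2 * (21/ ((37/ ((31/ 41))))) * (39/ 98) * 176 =55332706/ 662929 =83.47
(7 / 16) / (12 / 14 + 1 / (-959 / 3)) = 959 / 1872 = 0.51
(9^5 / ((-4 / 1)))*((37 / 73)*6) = -6554439 / 146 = -44893.42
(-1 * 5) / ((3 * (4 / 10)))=-25 / 6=-4.17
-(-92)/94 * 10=460/47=9.79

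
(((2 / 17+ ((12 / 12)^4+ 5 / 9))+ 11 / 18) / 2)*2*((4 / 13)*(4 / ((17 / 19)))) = 35416 / 11271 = 3.14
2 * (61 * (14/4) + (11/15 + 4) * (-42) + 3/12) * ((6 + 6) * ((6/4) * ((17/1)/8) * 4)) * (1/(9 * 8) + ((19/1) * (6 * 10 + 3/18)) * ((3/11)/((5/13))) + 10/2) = 3731230.45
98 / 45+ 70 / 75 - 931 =-8351 / 9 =-927.89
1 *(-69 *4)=-276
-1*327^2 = -106929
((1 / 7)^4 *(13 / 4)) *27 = 351 / 9604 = 0.04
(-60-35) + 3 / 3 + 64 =-30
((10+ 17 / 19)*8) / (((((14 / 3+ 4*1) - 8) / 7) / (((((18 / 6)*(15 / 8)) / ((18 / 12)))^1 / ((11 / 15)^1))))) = 978075 / 209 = 4679.78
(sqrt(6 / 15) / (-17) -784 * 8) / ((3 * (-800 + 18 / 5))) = sqrt(10) / 203082 + 15680 / 5973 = 2.63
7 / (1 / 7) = 49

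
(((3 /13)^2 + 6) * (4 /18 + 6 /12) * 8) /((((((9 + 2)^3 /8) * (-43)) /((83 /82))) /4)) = -164672 /8319597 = -0.02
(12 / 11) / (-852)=-1 / 781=-0.00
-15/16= -0.94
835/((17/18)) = 15030/17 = 884.12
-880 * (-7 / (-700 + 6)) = -3080 / 347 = -8.88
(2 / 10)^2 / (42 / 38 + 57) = 19 / 27600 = 0.00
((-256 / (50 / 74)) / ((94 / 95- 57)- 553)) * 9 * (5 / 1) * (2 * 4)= 25308 / 113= 223.96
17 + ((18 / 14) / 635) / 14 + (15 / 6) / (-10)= 2084723 / 124460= 16.75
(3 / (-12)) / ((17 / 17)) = -1 / 4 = -0.25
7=7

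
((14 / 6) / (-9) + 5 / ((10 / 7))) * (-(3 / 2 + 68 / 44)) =-11725 / 1188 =-9.87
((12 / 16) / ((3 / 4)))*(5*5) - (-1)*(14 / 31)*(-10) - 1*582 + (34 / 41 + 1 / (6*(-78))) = -333513515 / 594828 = -560.69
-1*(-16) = 16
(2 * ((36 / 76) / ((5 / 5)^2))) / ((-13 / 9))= -162 / 247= -0.66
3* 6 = 18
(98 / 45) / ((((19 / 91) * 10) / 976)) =4351984 / 4275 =1018.01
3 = 3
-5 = -5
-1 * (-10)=10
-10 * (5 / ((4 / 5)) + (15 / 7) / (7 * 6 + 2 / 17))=-78950 / 1253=-63.01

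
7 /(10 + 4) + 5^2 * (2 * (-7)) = -349.50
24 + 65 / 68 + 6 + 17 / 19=41151 / 1292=31.85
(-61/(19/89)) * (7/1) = -38003/19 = -2000.16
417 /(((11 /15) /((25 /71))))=156375 /781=200.22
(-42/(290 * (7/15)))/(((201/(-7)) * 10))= 21/19430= 0.00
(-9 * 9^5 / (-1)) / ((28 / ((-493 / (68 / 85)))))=-1310002065 / 112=-11696447.01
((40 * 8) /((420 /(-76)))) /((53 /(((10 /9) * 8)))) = -97280 /10017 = -9.71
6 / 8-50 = -49.25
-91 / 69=-1.32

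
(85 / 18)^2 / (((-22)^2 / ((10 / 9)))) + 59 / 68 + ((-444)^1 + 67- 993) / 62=-7875844043 / 371889144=-21.18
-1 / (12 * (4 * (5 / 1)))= -1 / 240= -0.00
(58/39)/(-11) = -0.14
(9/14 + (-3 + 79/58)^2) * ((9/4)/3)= 234939/94192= 2.49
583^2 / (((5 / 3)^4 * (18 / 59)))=180481059 / 1250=144384.85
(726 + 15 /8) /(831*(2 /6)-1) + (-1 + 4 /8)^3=1849 /736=2.51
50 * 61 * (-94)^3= -2533281200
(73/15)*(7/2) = 511/30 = 17.03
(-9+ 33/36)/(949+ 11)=-97/11520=-0.01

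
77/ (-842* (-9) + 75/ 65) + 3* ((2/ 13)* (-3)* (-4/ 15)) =2429761/ 6404385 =0.38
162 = 162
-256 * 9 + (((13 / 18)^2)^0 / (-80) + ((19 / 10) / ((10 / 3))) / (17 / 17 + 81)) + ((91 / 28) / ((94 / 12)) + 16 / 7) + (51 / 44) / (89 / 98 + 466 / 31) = -6614247537574283 / 2874219933200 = -2301.23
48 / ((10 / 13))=312 / 5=62.40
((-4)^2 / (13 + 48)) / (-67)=-16 / 4087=-0.00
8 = 8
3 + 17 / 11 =50 / 11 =4.55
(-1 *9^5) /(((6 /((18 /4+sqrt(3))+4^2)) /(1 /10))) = -807003 /40 - 19683 *sqrt(3) /20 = -21879.67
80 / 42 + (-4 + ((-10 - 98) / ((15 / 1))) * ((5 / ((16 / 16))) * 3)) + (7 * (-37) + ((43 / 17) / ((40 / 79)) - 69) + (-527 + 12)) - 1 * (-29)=-13124743 / 14280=-919.10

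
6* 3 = 18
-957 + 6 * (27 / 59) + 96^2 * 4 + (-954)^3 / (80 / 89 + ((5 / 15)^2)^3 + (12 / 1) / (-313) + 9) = -519938333850330339 / 5908060049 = -88004916.93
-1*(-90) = 90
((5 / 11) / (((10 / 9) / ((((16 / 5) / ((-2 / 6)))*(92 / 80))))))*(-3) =3726 / 275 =13.55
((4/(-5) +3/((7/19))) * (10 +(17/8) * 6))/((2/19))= 63479/40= 1586.98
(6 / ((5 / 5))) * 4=24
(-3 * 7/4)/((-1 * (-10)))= -21/40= -0.52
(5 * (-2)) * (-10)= 100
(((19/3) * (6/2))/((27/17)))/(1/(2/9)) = 646/243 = 2.66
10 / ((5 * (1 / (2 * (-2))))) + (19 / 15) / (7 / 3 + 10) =-1461 / 185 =-7.90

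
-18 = -18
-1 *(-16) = 16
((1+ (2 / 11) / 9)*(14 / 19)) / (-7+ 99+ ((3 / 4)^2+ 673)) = 22624 / 23040369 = 0.00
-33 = -33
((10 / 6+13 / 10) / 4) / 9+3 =3329 / 1080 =3.08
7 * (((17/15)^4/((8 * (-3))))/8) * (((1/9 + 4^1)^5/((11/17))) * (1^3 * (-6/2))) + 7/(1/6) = 777598786399043/2104506360000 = 369.49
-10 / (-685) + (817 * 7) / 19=41239 / 137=301.01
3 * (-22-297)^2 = 305283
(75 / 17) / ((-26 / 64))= -10.86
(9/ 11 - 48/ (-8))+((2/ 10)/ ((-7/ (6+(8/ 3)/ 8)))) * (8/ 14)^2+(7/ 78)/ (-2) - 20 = -13033081/ 980980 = -13.29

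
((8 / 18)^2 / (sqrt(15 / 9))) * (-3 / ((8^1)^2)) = -sqrt(15) / 540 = -0.01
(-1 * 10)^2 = 100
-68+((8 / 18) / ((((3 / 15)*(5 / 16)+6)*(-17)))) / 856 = -107983124 / 1587987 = -68.00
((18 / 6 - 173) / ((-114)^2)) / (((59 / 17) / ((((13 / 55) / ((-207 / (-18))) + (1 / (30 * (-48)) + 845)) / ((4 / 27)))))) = -88970856515 / 4138480896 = -21.50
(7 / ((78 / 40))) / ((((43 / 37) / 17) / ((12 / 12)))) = 88060 / 1677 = 52.51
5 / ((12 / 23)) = 115 / 12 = 9.58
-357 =-357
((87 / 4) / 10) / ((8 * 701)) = 87 / 224320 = 0.00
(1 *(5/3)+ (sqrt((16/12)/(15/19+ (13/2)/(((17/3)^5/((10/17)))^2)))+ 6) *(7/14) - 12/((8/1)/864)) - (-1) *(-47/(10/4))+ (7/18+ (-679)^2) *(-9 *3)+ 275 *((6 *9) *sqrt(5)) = -373482829/30+ 24137569 *sqrt(55349117155443245)/8739334287701565+ 14850 *sqrt(5) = -12416221.37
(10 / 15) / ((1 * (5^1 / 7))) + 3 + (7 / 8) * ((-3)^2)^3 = 77017 / 120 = 641.81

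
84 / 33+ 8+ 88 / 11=204 / 11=18.55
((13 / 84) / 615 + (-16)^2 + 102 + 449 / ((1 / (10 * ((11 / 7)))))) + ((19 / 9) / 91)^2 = 4077721368991 / 550024020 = 7413.72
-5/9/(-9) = 5/81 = 0.06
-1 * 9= -9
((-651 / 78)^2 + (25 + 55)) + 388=363457 / 676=537.66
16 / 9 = 1.78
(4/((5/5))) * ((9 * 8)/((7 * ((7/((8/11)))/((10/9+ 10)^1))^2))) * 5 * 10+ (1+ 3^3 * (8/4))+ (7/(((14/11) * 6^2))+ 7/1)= 8377725925/2988216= 2803.59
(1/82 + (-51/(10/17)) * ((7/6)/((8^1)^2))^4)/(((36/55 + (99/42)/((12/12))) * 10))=2788195957547/6891095174676480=0.00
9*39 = 351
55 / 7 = 7.86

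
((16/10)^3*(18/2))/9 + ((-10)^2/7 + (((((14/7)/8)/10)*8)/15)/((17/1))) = 820319/44625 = 18.38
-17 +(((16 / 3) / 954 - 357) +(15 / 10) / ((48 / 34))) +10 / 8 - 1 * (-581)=4792547 / 22896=209.32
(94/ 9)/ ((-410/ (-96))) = 1504/ 615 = 2.45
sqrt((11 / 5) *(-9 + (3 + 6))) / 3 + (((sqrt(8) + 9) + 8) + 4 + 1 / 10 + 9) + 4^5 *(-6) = -61139 / 10 + 2 *sqrt(2) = -6111.07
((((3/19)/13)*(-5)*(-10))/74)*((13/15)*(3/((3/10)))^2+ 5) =6875/9139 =0.75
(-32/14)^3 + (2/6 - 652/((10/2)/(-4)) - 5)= 2598182/5145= 504.99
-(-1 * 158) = 158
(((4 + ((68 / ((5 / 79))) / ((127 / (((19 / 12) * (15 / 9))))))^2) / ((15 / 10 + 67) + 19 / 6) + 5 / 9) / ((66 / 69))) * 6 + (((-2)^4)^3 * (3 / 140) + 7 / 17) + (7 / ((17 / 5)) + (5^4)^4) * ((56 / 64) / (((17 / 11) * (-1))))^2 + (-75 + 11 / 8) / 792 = 12319932376913505688222709 / 251874742701120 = 48912932852.23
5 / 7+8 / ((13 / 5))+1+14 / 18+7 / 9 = 5198 / 819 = 6.35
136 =136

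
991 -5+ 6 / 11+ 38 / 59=640686 / 649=987.19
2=2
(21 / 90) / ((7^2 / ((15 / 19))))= 1 / 266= 0.00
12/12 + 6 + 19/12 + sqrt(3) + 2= 12.32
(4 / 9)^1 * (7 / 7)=4 / 9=0.44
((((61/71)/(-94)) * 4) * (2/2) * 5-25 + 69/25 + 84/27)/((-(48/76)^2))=48.41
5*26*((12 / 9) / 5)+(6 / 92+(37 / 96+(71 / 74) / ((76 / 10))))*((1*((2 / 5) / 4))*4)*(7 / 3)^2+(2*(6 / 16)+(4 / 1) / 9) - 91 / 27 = 235723445 / 6985008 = 33.75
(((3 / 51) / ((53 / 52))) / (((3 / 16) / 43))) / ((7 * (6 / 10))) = 178880 / 56763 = 3.15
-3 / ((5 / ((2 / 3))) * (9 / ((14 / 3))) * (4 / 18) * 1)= -14 / 15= -0.93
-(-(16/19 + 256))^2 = -23814400/361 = -65967.87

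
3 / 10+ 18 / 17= 231 / 170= 1.36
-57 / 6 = -19 / 2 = -9.50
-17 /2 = -8.50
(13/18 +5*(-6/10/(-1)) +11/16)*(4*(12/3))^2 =10160/9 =1128.89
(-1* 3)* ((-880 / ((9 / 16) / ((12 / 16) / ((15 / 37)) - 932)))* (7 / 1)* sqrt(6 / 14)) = -20005252.53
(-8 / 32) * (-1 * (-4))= -1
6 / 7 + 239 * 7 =11717 / 7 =1673.86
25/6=4.17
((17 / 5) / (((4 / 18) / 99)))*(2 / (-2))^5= -15147 / 10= -1514.70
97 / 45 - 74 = -3233 / 45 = -71.84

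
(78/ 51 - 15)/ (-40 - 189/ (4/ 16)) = 229/ 13532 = 0.02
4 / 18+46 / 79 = 572 / 711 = 0.80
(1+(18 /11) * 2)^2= 2209 /121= 18.26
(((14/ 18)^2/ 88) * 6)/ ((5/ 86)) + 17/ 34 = 1796/ 1485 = 1.21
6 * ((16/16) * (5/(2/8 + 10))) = 120/41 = 2.93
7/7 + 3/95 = 98/95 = 1.03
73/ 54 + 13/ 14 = 431/ 189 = 2.28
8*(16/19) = 128/19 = 6.74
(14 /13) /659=14 /8567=0.00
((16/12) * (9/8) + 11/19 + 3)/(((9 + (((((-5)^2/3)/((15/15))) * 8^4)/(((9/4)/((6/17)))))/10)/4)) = 59058/1582643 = 0.04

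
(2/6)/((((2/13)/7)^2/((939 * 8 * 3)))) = 15551718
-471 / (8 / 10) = -588.75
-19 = -19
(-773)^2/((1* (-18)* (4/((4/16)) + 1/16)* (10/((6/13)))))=-4780232/50115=-95.39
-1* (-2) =2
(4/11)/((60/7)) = 7/165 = 0.04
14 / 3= 4.67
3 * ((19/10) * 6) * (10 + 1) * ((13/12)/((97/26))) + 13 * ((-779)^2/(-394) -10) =-1915049747/95545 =-20043.43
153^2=23409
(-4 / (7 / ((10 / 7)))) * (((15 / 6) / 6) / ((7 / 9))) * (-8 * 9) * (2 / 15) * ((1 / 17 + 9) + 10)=466560 / 5831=80.01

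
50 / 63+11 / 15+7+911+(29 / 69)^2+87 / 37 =1894975121 / 2055165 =922.05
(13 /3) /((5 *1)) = 13 /15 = 0.87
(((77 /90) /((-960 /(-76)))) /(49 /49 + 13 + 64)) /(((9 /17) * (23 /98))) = 1218679 /174376800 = 0.01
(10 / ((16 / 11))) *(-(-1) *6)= 165 / 4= 41.25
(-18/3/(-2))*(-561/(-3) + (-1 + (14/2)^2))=705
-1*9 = -9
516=516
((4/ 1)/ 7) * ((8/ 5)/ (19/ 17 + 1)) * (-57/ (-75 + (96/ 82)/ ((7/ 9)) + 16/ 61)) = 6462584/ 19231215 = 0.34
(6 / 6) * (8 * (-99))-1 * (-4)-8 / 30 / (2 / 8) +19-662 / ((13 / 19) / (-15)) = 2679887 / 195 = 13743.01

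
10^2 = 100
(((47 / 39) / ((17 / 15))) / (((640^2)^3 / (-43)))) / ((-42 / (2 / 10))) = 2021 / 637854183063552000000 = 0.00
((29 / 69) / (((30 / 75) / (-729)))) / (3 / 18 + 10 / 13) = -1374165 / 1679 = -818.44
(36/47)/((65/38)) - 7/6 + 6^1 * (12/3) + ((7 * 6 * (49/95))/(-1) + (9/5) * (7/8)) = 4448057/1393080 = 3.19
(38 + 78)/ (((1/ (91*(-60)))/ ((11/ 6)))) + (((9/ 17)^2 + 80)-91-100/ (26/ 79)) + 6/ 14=-30545608337/ 26299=-1161474.14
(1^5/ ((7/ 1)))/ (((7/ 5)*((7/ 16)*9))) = 80/ 3087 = 0.03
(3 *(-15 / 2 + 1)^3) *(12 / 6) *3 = -4943.25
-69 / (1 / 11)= -759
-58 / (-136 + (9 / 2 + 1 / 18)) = 522 / 1183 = 0.44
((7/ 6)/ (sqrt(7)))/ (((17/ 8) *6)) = 2 *sqrt(7)/ 153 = 0.03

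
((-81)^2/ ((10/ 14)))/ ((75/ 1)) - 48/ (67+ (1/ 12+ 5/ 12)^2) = 4094121/ 33625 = 121.76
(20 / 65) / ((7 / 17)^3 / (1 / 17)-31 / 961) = 8959 / 33618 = 0.27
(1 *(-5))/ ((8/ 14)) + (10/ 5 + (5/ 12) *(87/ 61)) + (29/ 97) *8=-44543/ 11834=-3.76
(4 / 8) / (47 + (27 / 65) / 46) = 1495 / 140557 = 0.01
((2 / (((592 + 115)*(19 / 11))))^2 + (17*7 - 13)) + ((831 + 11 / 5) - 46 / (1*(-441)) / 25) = 939.20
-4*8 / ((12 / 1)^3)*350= -175 / 27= -6.48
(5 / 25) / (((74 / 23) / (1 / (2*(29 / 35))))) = 161 / 4292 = 0.04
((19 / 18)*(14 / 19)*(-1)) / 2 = -7 / 18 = -0.39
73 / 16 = 4.56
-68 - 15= -83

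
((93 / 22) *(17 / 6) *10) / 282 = 2635 / 6204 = 0.42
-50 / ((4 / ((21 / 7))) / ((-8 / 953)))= 300 / 953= 0.31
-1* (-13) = 13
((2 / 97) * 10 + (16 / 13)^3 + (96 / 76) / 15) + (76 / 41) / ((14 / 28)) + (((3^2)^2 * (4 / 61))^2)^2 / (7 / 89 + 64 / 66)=27072834221179384236788 / 35386554794088064645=765.06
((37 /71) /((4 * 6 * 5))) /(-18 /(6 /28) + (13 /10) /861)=-10619 /205396468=-0.00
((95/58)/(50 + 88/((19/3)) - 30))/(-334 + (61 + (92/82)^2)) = -3034205/17062281544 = -0.00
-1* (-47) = 47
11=11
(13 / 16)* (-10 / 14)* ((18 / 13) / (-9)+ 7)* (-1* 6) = 1335 / 56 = 23.84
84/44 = 21/11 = 1.91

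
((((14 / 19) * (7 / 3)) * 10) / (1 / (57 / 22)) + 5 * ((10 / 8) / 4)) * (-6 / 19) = -24345 / 1672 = -14.56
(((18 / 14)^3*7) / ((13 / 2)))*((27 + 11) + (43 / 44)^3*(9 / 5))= 90.82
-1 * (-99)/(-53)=-99/53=-1.87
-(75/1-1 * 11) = -64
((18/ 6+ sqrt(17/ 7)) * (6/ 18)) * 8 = 8 * sqrt(119)/ 21+ 8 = 12.16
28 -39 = -11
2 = 2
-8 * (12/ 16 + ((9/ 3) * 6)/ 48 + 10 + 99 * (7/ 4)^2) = -5029/ 2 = -2514.50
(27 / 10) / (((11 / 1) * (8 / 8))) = 27 / 110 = 0.25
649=649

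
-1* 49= -49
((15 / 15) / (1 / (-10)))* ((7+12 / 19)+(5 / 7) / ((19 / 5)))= -10400 / 133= -78.20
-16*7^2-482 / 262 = -102945 / 131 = -785.84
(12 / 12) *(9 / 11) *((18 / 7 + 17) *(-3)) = -48.04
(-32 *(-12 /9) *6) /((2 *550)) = 64 /275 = 0.23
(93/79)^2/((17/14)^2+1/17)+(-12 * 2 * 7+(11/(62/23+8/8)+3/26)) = -296328251717/1806831910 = -164.00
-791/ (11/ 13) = -10283/ 11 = -934.82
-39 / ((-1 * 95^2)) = 39 / 9025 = 0.00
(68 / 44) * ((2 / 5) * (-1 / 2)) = -17 / 55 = -0.31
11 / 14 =0.79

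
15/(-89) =-15/89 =-0.17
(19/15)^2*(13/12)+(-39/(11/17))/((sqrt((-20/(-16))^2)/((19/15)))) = -352469/5940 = -59.34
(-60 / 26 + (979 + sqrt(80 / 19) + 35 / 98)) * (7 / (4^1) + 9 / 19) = 169 * sqrt(95) / 361 + 2311699 / 1064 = 2177.21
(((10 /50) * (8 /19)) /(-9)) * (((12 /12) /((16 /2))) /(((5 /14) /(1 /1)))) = -14 /4275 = -0.00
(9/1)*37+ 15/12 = 1337/4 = 334.25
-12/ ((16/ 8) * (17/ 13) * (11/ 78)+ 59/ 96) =-194688/ 15955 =-12.20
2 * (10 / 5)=4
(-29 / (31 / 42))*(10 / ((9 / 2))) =-8120 / 93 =-87.31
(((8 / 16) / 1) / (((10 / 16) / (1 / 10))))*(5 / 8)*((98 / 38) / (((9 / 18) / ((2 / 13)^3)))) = 196 / 208715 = 0.00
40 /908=10 /227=0.04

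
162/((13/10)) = 1620/13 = 124.62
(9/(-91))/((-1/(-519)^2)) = 2424249/91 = 26640.10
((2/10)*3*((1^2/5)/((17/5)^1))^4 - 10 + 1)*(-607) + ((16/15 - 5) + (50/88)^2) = 13241464806223/2425449840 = 5459.39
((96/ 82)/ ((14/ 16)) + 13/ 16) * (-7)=-9875/ 656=-15.05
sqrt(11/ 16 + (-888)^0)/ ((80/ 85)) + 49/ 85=49/ 85 + 51*sqrt(3)/ 64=1.96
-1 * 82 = -82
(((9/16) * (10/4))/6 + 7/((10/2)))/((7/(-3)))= -1569/2240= -0.70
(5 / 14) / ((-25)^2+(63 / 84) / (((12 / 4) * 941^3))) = 0.00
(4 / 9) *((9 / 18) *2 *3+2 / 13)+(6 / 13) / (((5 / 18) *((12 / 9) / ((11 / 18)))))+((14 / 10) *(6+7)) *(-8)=-167821 / 1170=-143.44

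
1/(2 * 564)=0.00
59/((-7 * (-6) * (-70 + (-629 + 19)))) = -59/28560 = -0.00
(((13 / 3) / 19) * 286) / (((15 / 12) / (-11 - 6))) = -252824 / 285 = -887.10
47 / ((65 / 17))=799 / 65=12.29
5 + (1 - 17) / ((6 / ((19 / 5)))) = -77 / 15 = -5.13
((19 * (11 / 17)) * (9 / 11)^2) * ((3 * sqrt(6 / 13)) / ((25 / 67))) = 309339 * sqrt(78) / 60775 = 44.95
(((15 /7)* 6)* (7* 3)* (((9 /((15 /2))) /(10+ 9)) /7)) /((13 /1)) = 324 /1729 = 0.19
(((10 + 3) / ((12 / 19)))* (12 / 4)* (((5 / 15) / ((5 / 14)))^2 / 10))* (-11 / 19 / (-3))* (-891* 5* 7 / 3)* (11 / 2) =-5934929 / 100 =-59349.29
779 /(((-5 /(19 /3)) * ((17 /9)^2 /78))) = -31170906 /1445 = -21571.56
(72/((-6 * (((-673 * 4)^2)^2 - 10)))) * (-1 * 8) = 16/8752839639081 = 0.00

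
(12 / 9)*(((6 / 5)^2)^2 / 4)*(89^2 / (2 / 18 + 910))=30796848 / 5119375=6.02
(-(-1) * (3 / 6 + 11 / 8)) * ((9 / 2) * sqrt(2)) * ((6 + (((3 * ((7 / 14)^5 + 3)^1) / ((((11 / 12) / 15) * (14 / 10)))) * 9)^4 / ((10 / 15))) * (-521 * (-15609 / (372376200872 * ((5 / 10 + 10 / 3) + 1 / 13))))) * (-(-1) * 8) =1969272305597024711531358797403 * sqrt(2) / 4158492030166626009088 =669707091.51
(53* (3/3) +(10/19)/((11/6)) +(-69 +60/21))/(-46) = 9404/33649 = 0.28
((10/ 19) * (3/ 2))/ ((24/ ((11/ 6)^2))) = 605/ 5472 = 0.11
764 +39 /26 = 1531 /2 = 765.50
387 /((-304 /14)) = -2709 /152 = -17.82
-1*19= -19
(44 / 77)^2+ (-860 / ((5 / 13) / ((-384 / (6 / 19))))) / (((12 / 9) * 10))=49961264 / 245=203923.53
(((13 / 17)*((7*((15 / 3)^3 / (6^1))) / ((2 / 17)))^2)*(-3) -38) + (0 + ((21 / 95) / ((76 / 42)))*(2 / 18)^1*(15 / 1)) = -3525102.90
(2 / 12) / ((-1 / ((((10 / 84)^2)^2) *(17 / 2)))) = -10625 / 37340352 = -0.00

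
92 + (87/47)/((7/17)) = 31747/329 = 96.50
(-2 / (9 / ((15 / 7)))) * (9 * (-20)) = 600 / 7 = 85.71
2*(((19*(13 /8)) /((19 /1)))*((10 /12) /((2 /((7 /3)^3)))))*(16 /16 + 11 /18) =646555 /23328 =27.72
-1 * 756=-756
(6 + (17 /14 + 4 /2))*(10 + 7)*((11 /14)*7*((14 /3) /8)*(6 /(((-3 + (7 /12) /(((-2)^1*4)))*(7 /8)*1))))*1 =-2315808 /2065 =-1121.46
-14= -14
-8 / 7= -1.14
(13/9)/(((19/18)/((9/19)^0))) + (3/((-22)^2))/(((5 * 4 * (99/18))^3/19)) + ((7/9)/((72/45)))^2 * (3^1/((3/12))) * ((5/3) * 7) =34155736430473/991429956000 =34.45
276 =276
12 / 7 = 1.71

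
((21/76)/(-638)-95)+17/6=-13406995/145464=-92.17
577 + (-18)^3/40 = 2156/5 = 431.20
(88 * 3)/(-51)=-88/17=-5.18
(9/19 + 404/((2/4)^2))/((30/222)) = 1136381/95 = 11961.91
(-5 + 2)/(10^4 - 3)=-0.00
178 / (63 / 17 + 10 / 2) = 1513 / 74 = 20.45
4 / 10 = 0.40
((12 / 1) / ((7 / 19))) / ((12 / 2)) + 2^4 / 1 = 150 / 7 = 21.43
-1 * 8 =-8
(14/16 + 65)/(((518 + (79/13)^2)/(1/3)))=89063/2250792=0.04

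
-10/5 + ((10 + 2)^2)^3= 2985982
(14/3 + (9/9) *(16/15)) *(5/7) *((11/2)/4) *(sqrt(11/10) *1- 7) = -473/12 + 473 *sqrt(110)/840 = -33.51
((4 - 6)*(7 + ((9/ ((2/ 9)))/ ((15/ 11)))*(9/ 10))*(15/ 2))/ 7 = -10119/ 140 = -72.28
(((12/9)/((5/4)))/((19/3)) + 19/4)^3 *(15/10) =19586153727/109744000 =178.47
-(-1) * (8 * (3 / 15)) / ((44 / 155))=5.64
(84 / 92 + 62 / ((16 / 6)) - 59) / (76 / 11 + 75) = -35255 / 82892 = -0.43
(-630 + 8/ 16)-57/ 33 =-13887/ 22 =-631.23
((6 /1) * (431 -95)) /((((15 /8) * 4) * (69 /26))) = 11648 /115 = 101.29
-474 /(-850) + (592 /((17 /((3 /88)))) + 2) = 3.74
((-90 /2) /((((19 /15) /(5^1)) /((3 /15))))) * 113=-76275 /19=-4014.47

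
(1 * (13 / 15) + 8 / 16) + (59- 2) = 1751 / 30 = 58.37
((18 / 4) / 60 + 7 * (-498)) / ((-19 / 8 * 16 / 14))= 976059 / 760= 1284.29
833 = 833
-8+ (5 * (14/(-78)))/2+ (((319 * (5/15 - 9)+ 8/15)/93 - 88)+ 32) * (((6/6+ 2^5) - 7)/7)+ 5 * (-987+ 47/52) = -2669564479/507780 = -5257.32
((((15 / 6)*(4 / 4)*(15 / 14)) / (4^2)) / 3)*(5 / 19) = 125 / 8512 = 0.01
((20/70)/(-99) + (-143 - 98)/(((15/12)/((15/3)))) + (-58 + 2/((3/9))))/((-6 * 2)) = 84.67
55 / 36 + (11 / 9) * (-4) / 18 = 407 / 324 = 1.26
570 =570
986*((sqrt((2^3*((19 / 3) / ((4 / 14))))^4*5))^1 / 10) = 139530832*sqrt(5) / 45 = 6933342.78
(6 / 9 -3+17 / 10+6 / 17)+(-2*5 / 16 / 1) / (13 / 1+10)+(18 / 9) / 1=79409 / 46920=1.69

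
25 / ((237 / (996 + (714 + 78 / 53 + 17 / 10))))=4539905 / 25122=180.71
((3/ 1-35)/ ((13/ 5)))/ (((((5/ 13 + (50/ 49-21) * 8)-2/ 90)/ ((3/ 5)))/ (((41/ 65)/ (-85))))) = -433944/ 1262830465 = -0.00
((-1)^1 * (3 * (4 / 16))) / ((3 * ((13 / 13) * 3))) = -1 / 12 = -0.08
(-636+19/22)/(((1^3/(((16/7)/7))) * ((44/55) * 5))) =-27946/539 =-51.85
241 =241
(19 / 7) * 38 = 722 / 7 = 103.14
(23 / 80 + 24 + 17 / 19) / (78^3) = 4253 / 80146560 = 0.00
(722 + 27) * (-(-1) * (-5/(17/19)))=-71155/17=-4185.59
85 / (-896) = -85 / 896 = -0.09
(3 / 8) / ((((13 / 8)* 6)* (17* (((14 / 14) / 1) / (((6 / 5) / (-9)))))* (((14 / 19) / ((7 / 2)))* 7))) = -0.00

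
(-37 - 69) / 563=-106 / 563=-0.19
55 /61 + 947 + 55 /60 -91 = 627923 /732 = 857.82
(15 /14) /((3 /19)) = 95 /14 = 6.79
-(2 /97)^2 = -4 /9409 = -0.00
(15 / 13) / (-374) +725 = 3524935 / 4862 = 725.00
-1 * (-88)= 88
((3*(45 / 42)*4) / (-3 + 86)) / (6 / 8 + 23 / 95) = 0.16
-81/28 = -2.89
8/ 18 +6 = 58/ 9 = 6.44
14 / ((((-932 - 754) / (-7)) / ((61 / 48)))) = 2989 / 40464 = 0.07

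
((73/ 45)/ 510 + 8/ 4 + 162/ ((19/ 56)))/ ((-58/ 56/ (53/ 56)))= -11081022011/ 25290900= -438.14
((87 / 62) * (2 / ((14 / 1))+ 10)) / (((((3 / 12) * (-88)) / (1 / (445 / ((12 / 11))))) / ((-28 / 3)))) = 24708 / 1669195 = 0.01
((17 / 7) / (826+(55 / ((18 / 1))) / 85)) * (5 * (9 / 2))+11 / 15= 21218734 / 26540535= 0.80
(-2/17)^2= 4/289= 0.01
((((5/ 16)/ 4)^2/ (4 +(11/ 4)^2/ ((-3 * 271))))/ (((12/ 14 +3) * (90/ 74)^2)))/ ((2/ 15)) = 350945/ 174555648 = 0.00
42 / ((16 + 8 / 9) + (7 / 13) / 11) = 54054 / 21799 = 2.48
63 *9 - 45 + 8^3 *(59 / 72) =941.56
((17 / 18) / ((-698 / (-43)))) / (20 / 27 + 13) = 2193 / 517916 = 0.00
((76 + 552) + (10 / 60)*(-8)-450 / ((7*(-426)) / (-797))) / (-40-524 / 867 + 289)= 2.04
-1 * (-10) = 10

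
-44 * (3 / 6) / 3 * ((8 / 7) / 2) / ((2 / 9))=-132 / 7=-18.86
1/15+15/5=46/15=3.07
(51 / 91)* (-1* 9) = -5.04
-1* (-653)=653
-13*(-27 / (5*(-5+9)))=351 / 20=17.55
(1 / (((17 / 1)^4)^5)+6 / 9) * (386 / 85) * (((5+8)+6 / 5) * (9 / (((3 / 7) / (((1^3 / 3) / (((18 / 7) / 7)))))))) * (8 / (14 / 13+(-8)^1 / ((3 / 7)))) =-1158396989678067074508958508396 / 3109137026085392979637224765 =-372.58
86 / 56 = 43 / 28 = 1.54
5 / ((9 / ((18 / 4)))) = 5 / 2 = 2.50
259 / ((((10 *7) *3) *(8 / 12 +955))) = 0.00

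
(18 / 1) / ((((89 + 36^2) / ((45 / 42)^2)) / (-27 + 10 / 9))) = -0.39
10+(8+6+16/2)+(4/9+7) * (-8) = -248/9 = -27.56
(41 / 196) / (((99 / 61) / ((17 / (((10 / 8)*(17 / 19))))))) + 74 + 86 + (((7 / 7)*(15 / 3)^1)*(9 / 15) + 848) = 24569324 / 24255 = 1012.96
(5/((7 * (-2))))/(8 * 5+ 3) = -5/602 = -0.01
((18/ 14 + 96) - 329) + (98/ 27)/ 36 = -787949/ 3402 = -231.61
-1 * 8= -8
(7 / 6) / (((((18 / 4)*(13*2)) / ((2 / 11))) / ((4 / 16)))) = 7 / 15444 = 0.00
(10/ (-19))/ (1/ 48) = -480/ 19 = -25.26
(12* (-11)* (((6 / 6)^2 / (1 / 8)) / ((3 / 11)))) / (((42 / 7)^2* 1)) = -968 / 9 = -107.56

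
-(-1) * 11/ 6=11/ 6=1.83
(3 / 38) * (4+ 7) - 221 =-8365 / 38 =-220.13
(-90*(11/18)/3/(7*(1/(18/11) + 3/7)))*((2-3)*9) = 2970/131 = 22.67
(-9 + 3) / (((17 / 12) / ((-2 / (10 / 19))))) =1368 / 85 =16.09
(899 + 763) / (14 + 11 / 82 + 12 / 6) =45428 / 441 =103.01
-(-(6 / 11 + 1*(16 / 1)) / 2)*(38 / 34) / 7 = 247 / 187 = 1.32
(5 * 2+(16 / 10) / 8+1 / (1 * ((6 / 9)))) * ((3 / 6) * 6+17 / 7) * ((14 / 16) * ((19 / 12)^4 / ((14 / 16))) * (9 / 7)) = 32189287 / 62720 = 513.22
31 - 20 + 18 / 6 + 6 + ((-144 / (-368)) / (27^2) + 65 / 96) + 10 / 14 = 8927099 / 417312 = 21.39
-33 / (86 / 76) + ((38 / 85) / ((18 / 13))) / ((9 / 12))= -2835446 / 98685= -28.73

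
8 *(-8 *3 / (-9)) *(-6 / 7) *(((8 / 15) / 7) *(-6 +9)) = -1024 / 245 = -4.18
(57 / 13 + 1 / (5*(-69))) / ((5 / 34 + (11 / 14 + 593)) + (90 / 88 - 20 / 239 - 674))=-24592591408 / 444110633655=-0.06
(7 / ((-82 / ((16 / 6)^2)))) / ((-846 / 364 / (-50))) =-2038400 / 156087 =-13.06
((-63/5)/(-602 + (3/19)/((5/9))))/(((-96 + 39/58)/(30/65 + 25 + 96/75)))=-10585638/1802063575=-0.01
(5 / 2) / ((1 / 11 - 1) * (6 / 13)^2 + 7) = 9295 / 25306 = 0.37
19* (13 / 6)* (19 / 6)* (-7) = -32851 / 36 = -912.53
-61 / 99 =-0.62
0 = 0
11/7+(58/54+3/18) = 1063/378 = 2.81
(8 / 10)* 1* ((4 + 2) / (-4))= -1.20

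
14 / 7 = 2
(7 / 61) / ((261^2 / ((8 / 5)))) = 56 / 20776905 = 0.00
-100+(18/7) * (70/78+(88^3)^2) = 108670556298566/91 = 1194181937346.88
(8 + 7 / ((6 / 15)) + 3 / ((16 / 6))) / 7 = 213 / 56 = 3.80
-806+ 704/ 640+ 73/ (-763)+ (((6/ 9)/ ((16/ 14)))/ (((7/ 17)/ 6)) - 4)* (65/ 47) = -143223862/ 179305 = -798.77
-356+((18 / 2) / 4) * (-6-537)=-6311 / 4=-1577.75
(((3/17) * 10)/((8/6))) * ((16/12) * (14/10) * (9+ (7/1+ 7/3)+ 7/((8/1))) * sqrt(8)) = 3227 * sqrt(2)/34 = 134.23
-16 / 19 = -0.84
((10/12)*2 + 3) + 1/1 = 17/3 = 5.67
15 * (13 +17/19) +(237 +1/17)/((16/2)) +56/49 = 2163291/9044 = 239.20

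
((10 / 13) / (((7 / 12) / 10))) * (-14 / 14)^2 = 1200 / 91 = 13.19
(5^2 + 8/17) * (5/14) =2165/238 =9.10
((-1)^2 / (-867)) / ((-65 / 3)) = 1 / 18785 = 0.00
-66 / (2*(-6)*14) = 11 / 28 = 0.39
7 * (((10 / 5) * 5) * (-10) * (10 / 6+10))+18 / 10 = -122473 / 15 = -8164.87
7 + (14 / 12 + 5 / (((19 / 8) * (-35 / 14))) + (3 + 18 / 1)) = 3229 / 114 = 28.32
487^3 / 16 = 115501303 / 16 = 7218831.44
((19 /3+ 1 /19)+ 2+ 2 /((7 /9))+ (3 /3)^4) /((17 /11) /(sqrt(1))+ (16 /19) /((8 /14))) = 52481 /13251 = 3.96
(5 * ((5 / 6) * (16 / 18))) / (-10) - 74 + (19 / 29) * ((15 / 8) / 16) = -7446001 / 100224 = -74.29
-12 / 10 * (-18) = 108 / 5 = 21.60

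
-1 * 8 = -8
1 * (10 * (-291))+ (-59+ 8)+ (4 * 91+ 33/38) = -98653/38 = -2596.13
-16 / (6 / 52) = -416 / 3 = -138.67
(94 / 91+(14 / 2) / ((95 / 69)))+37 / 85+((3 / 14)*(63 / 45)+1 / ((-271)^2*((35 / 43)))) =147921330941 / 21586513130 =6.85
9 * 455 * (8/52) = 630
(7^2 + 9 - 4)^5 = 459165024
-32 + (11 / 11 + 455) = 424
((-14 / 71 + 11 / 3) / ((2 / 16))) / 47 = 0.59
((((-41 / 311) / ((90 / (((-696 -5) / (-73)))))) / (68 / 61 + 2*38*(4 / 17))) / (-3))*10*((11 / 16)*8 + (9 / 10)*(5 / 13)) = 566283923 / 39246108525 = 0.01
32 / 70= 16 / 35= 0.46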